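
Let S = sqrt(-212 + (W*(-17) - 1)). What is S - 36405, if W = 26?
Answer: -36405 + I*sqrt(655) ≈ -36405.0 + 25.593*I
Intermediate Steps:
S = I*sqrt(655) (S = sqrt(-212 + (26*(-17) - 1)) = sqrt(-212 + (-442 - 1)) = sqrt(-212 - 443) = sqrt(-655) = I*sqrt(655) ≈ 25.593*I)
S - 36405 = I*sqrt(655) - 36405 = -36405 + I*sqrt(655)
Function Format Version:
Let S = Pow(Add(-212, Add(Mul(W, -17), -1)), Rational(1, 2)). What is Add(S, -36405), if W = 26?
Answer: Add(-36405, Mul(I, Pow(655, Rational(1, 2)))) ≈ Add(-36405., Mul(25.593, I))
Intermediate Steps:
S = Mul(I, Pow(655, Rational(1, 2))) (S = Pow(Add(-212, Add(Mul(26, -17), -1)), Rational(1, 2)) = Pow(Add(-212, Add(-442, -1)), Rational(1, 2)) = Pow(Add(-212, -443), Rational(1, 2)) = Pow(-655, Rational(1, 2)) = Mul(I, Pow(655, Rational(1, 2))) ≈ Mul(25.593, I))
Add(S, -36405) = Add(Mul(I, Pow(655, Rational(1, 2))), -36405) = Add(-36405, Mul(I, Pow(655, Rational(1, 2))))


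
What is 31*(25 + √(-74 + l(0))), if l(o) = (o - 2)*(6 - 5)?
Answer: 775 + 62*I*√19 ≈ 775.0 + 270.25*I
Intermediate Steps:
l(o) = -2 + o (l(o) = (-2 + o)*1 = -2 + o)
31*(25 + √(-74 + l(0))) = 31*(25 + √(-74 + (-2 + 0))) = 31*(25 + √(-74 - 2)) = 31*(25 + √(-76)) = 31*(25 + 2*I*√19) = 775 + 62*I*√19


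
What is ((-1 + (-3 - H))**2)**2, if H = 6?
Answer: 10000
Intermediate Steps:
((-1 + (-3 - H))**2)**2 = ((-1 + (-3 - 1*6))**2)**2 = ((-1 + (-3 - 6))**2)**2 = ((-1 - 9)**2)**2 = ((-10)**2)**2 = 100**2 = 10000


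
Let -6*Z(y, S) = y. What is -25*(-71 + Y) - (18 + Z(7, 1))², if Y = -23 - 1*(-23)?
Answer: 53699/36 ≈ 1491.6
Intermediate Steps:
Y = 0 (Y = -23 + 23 = 0)
Z(y, S) = -y/6
-25*(-71 + Y) - (18 + Z(7, 1))² = -25*(-71 + 0) - (18 - ⅙*7)² = -25*(-71) - (18 - 7/6)² = 1775 - (101/6)² = 1775 - 1*10201/36 = 1775 - 10201/36 = 53699/36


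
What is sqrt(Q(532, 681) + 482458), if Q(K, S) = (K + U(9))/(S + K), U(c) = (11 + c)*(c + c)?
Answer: sqrt(709874826998)/1213 ≈ 694.59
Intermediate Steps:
U(c) = 2*c*(11 + c) (U(c) = (11 + c)*(2*c) = 2*c*(11 + c))
Q(K, S) = (360 + K)/(K + S) (Q(K, S) = (K + 2*9*(11 + 9))/(S + K) = (K + 2*9*20)/(K + S) = (K + 360)/(K + S) = (360 + K)/(K + S))
sqrt(Q(532, 681) + 482458) = sqrt((360 + 532)/(532 + 681) + 482458) = sqrt(892/1213 + 482458) = sqrt(585222446/1213) = sqrt(709874826998)/1213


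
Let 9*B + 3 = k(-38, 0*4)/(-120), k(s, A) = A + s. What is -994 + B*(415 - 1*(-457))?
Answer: -169288/135 ≈ -1254.0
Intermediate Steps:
B = -161/540 (B = -⅓ + ((0*4 - 38)/(-120))/9 = -⅓ + ((0 - 38)*(-1/120))/9 = -⅓ + (-38*(-1/120))/9 = -⅓ + (⅑)*(19/60) = -⅓ + 19/540 = -161/540 ≈ -0.29815)
-994 + B*(415 - 1*(-457)) = -994 - 161*(415 - 1*(-457))/540 = -994 - 161*(415 + 457)/540 = -994 - 161/540*872 = -994 - 35098/135 = -169288/135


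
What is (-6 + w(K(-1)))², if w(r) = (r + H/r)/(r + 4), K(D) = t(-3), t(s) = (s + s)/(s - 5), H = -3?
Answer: 16129/361 ≈ 44.679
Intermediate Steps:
t(s) = 2*s/(-5 + s) (t(s) = (2*s)/(-5 + s) = 2*s/(-5 + s))
K(D) = ¾ (K(D) = 2*(-3)/(-5 - 3) = 2*(-3)/(-8) = 2*(-3)*(-⅛) = ¾)
w(r) = (r - 3/r)/(4 + r) (w(r) = (r - 3/r)/(r + 4) = (r - 3/r)/(4 + r))
(-6 + w(K(-1)))² = (-6 + (-3 + (¾)²)/((¾)*(4 + ¾)))² = (-6 + 4*(-3 + 9/16)/(3*(19/4)))² = (-6 + (4/3)*(4/19)*(-39/16))² = (-6 - 13/19)² = (-127/19)² = 16129/361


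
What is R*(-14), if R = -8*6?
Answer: 672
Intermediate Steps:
R = -48
R*(-14) = -48*(-14) = 672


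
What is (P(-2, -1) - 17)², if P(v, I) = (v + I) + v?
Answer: 484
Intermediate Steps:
P(v, I) = I + 2*v (P(v, I) = (I + v) + v = I + 2*v)
(P(-2, -1) - 17)² = ((-1 + 2*(-2)) - 17)² = ((-1 - 4) - 17)² = (-5 - 17)² = (-22)² = 484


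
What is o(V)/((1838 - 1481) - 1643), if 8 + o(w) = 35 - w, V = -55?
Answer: -41/643 ≈ -0.063764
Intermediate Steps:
o(w) = 27 - w (o(w) = -8 + (35 - w) = 27 - w)
o(V)/((1838 - 1481) - 1643) = (27 - 1*(-55))/((1838 - 1481) - 1643) = (27 + 55)/(357 - 1643) = 82/(-1286) = 82*(-1/1286) = -41/643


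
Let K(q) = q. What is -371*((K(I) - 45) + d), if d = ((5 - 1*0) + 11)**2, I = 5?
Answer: -80136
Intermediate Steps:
d = 256 (d = ((5 + 0) + 11)**2 = (5 + 11)**2 = 16**2 = 256)
-371*((K(I) - 45) + d) = -371*((5 - 45) + 256) = -371*(-40 + 256) = -371*216 = -80136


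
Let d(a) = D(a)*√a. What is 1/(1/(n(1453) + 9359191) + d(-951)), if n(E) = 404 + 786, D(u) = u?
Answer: 9360381/75357868095771093956512 + 83323512574368111*I*√951/75357868095771093956512 ≈ 1.2421e-16 + 3.4098e-5*I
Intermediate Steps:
n(E) = 1190
d(a) = a^(3/2) (d(a) = a*√a = a^(3/2))
1/(1/(n(1453) + 9359191) + d(-951)) = 1/(1/(1190 + 9359191) + (-951)^(3/2)) = 1/(1/9360381 - 951*I*√951)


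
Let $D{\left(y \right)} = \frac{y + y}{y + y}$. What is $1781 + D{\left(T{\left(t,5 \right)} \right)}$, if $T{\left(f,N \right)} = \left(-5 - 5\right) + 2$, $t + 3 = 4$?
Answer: $1782$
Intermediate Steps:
$t = 1$ ($t = -3 + 4 = 1$)
$T{\left(f,N \right)} = -8$ ($T{\left(f,N \right)} = -10 + 2 = -8$)
$D{\left(y \right)} = 1$ ($D{\left(y \right)} = \frac{2 y}{2 y} = 2 y \frac{1}{2 y} = 1$)
$1781 + D{\left(T{\left(t,5 \right)} \right)} = 1781 + 1 = 1782$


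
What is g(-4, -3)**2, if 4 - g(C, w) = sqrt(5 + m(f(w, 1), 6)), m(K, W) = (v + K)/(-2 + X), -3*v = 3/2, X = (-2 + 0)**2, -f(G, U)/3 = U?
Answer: (8 - sqrt(13))**2/4 ≈ 4.8278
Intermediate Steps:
f(G, U) = -3*U
X = 4 (X = (-2)**2 = 4)
v = -1/2 ≈ -0.50000
m(K, W) = -1/4 + K/2 (m(K, W) = (-1/2 + K)/(-2 + 4) = (-1/2 + K)/2 = (-1/2 + K)*(1/2) = -1/4 + K/2)
g(C, w) = 4 - sqrt(13)/2 (g(C, w) = 4 - sqrt(5 + (-1/4 + (-3*1)/2)) = 4 - sqrt(5 + (-1/4 + (1/2)*(-3))) = 4 - sqrt(5 + (-1/4 - 3/2)) = 4 - sqrt(5 - 7/4) = 4 - sqrt(13/4) = 4 - sqrt(13)/2)
g(-4, -3)**2 = (4 - sqrt(13)/2)**2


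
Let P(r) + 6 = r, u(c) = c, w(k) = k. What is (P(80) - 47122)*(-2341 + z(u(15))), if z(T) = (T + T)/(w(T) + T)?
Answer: 110092320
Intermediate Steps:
z(T) = 1 (z(T) = (T + T)/(T + T) = (2*T)/((2*T)) = (2*T)*(1/(2*T)) = 1)
P(r) = -6 + r
(P(80) - 47122)*(-2341 + z(u(15))) = ((-6 + 80) - 47122)*(-2341 + 1) = (74 - 47122)*(-2340) = -47048*(-2340) = 110092320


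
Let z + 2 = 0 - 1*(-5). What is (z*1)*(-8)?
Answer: -24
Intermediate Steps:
z = 3 (z = -2 + (0 - 1*(-5)) = -2 + (0 + 5) = -2 + 5 = 3)
(z*1)*(-8) = (3*1)*(-8) = 3*(-8) = -24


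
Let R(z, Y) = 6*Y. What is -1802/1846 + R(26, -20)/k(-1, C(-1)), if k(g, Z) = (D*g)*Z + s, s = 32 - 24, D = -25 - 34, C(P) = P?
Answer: 21603/15691 ≈ 1.3768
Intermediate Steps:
D = -59
s = 8
k(g, Z) = 8 - 59*Z*g (k(g, Z) = (-59*g)*Z + 8 = -59*Z*g + 8 = 8 - 59*Z*g)
-1802/1846 + R(26, -20)/k(-1, C(-1)) = -1802/1846 + (6*(-20))/(8 - 59*(-1)*(-1)) = -1802*1/1846 - 120/(8 - 59) = -901/923 - 120/(-51) = -901/923 - 120*(-1/51) = -901/923 + 40/17 = 21603/15691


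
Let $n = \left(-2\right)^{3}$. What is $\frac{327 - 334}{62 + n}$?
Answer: $- \frac{7}{54} \approx -0.12963$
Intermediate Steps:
$n = -8$
$\frac{327 - 334}{62 + n} = \frac{327 - 334}{62 - 8} = - \frac{7}{54}$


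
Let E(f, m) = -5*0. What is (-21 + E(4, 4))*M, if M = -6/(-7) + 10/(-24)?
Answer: -37/4 ≈ -9.2500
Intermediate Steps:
E(f, m) = 0
M = 37/84 (M = -6*(-⅐) + 10*(-1/24) = 6/7 - 5/12 = 37/84 ≈ 0.44048)
(-21 + E(4, 4))*M = (-21 + 0)*(37/84) = -21*37/84 = -37/4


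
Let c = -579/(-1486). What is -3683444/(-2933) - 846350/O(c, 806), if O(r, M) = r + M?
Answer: 20716815048/100417121 ≈ 206.31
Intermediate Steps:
c = 579/1486 (c = -579*(-1/1486) = 579/1486 ≈ 0.38964)
O(r, M) = M + r
-3683444/(-2933) - 846350/O(c, 806) = -3683444/(-2933) - 846350/(806 + 579/1486) = -3683444*(-1/2933) - 846350/1198295/1486 = 3683444/2933 - 846350*1486/1198295 = 3683444/2933 - 251535220/239659 = 20716815048/100417121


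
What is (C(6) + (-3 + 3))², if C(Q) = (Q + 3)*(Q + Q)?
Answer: 11664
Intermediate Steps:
C(Q) = 2*Q*(3 + Q) (C(Q) = (3 + Q)*(2*Q) = 2*Q*(3 + Q))
(C(6) + (-3 + 3))² = (2*6*(3 + 6) + (-3 + 3))² = (2*6*9 + 0)² = (108 + 0)² = 108² = 11664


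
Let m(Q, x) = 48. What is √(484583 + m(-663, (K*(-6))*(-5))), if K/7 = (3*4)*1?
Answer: √484631 ≈ 696.15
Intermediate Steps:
K = 84 (K = 7*((3*4)*1) = 7*(12*1) = 7*12 = 84)
√(484583 + m(-663, (K*(-6))*(-5))) = √(484583 + 48) = √484631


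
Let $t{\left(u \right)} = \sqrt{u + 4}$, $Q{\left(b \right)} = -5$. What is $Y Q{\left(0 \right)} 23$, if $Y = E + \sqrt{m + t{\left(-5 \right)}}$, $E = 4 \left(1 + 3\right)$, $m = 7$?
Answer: $-1840 - 115 \sqrt{7 + i} \approx -2145.0 - 21.678 i$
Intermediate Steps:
$t{\left(u \right)} = \sqrt{4 + u}$
$E = 16$ ($E = 4 \cdot 4 = 16$)
$Y = 16 + \sqrt{7 + i}$ ($Y = 16 + \sqrt{7 + \sqrt{4 - 5}} = 16 + \sqrt{7 + \sqrt{-1}} = 16 + \sqrt{7 + i} \approx 18.652 + 0.1885 i$)
$Y Q{\left(0 \right)} 23 = \left(16 + \sqrt{7 + i}\right) \left(-5\right) 23 = \left(-80 - 5 \sqrt{7 + i}\right) 23 = -1840 - 115 \sqrt{7 + i}$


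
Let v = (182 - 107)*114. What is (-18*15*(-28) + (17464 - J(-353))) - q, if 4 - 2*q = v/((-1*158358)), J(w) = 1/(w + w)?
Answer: 233122954722/9316729 ≈ 25022.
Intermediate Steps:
v = 8550 (v = 75*114 = 8550)
J(w) = 1/(2*w)
q = 106997/52786 (q = 2 - 4275/((-1*158358)) = 2 - 4275/(-158358) = 2 - 4275*(-1)/158358 = 2 - ½*(-1425/26393) = 2 + 1425/52786 = 106997/52786 ≈ 2.0270)
(-18*15*(-28) + (17464 - J(-353))) - q = (-18*15*(-28) + (17464 - 1/(2*(-353)))) - 1*106997/52786 = (-270*(-28) + (17464 - (-1)/(2*353))) - 106997/52786 = (7560 + (17464 - 1*(-1/706))) - 106997/52786 = (7560 + (17464 + 1/706)) - 106997/52786 = (7560 + 12329585/706) - 106997/52786 = 17666945/706 - 106997/52786 = 233122954722/9316729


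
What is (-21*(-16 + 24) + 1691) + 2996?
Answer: 4519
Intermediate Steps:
(-21*(-16 + 24) + 1691) + 2996 = (-21*8 + 1691) + 2996 = (-168 + 1691) + 2996 = 1523 + 2996 = 4519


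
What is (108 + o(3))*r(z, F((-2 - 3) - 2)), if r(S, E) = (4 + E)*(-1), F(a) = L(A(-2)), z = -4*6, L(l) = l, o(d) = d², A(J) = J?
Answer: -234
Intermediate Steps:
z = -24
F(a) = -2
r(S, E) = -4 - E
(108 + o(3))*r(z, F((-2 - 3) - 2)) = (108 + 3²)*(-4 - 1*(-2)) = (108 + 9)*(-4 + 2) = 117*(-2) = -234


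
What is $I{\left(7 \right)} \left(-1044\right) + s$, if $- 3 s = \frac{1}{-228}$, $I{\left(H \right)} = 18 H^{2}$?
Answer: $- \frac{629832671}{684} \approx -9.2081 \cdot 10^{5}$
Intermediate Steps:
$s = \frac{1}{684}$ ($s = - \frac{1}{3 \left(-228\right)} = \left(- \frac{1}{3}\right) \left(- \frac{1}{228}\right) = \frac{1}{684} \approx 0.001462$)
$I{\left(7 \right)} \left(-1044\right) + s = 18 \cdot 7^{2} \left(-1044\right) + \frac{1}{684} = 18 \cdot 49 \left(-1044\right) + \frac{1}{684} = 882 \left(-1044\right) + \frac{1}{684} = -920808 + \frac{1}{684} = - \frac{629832671}{684}$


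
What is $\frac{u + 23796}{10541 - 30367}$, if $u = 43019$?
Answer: $- \frac{2905}{862} \approx -3.3701$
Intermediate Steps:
$\frac{u + 23796}{10541 - 30367} = \frac{43019 + 23796}{10541 - 30367} = \frac{66815}{-19826} = 66815 \left(- \frac{1}{19826}\right) = - \frac{2905}{862}$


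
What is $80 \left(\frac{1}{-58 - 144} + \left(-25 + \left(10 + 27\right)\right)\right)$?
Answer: $\frac{96920}{101} \approx 959.6$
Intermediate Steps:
$80 \left(\frac{1}{-58 - 144} + \left(-25 + \left(10 + 27\right)\right)\right) = 80 \left(\frac{1}{-202} + \left(-25 + 37\right)\right) = 80 \left(- \frac{1}{202} + 12\right) = 80 \cdot \frac{2423}{202} = \frac{96920}{101}$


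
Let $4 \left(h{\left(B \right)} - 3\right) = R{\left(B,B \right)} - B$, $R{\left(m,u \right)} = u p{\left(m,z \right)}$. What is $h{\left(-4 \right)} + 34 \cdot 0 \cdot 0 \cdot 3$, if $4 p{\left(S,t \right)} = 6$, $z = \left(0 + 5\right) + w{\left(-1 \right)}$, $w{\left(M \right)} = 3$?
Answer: $\frac{5}{2} \approx 2.5$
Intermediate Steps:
$z = 8$ ($z = \left(0 + 5\right) + 3 = 5 + 3 = 8$)
$p{\left(S,t \right)} = \frac{3}{2}$ ($p{\left(S,t \right)} = \frac{1}{4} \cdot 6 = \frac{3}{2}$)
$R{\left(m,u \right)} = \frac{3 u}{2}$ ($R{\left(m,u \right)} = u \frac{3}{2} = \frac{3 u}{2}$)
$h{\left(B \right)} = 3 + \frac{B}{8}$ ($h{\left(B \right)} = 3 + \frac{\frac{3 B}{2} - B}{4} = 3 + \frac{\frac{1}{2} B}{4} = 3 + \frac{B}{8}$)
$h{\left(-4 \right)} + 34 \cdot 0 \cdot 0 \cdot 3 = \left(3 + \frac{1}{8} \left(-4\right)\right) + 34 \cdot 0 \cdot 0 \cdot 3 = \left(3 - \frac{1}{2}\right) + 34 \cdot 0 \cdot 3 = \frac{5}{2} + 34 \cdot 0 = \frac{5}{2} + 0 = \frac{5}{2}$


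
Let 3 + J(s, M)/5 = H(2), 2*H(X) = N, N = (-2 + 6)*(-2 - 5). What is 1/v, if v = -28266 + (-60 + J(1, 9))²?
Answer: -1/7241 ≈ -0.00013810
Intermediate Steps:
N = -28 (N = 4*(-7) = -28)
H(X) = -14 (H(X) = (½)*(-28) = -14)
J(s, M) = -85 (J(s, M) = -15 + 5*(-14) = -15 - 70 = -85)
v = -7241 (v = -28266 + (-60 - 85)² = -28266 + (-145)² = -28266 + 21025 = -7241)
1/v = 1/(-7241) = -1/7241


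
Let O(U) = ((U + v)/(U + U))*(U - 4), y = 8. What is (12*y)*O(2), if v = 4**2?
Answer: -864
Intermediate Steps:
v = 16
O(U) = (-4 + U)*(16 + U)/(2*U) (O(U) = ((U + 16)/(U + U))*(U - 4) = ((16 + U)/((2*U)))*(-4 + U) = ((16 + U)*(1/(2*U)))*(-4 + U) = ((16 + U)/(2*U))*(-4 + U) = (-4 + U)*(16 + U)/(2*U))
(12*y)*O(2) = (12*8)*(6 + (1/2)*2 - 32/2) = 96*(6 + 1 - 32*1/2) = 96*(6 + 1 - 16) = 96*(-9) = -864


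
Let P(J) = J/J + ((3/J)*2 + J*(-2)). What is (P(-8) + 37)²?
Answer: 45369/16 ≈ 2835.6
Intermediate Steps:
P(J) = 1 - 2*J + 6/J (P(J) = 1 + (6/J - 2*J) = 1 + (-2*J + 6/J) = 1 - 2*J + 6/J)
(P(-8) + 37)² = ((1 - 2*(-8) + 6/(-8)) + 37)² = ((1 + 16 + 6*(-⅛)) + 37)² = ((1 + 16 - ¾) + 37)² = (65/4 + 37)² = (213/4)² = 45369/16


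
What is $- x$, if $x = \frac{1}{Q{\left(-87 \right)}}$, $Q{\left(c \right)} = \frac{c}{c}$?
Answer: $-1$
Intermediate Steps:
$Q{\left(c \right)} = 1$
$x = 1$ ($x = 1^{-1} = 1$)
$- x = \left(-1\right) 1 = -1$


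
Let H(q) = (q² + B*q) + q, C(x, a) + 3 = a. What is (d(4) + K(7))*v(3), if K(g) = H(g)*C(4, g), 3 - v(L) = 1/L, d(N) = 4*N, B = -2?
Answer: 1472/3 ≈ 490.67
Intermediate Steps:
C(x, a) = -3 + a
v(L) = 3 - 1/L
H(q) = q² - q (H(q) = (q² - 2*q) + q = q² - q)
K(g) = g*(-1 + g)*(-3 + g) (K(g) = (g*(-1 + g))*(-3 + g) = g*(-1 + g)*(-3 + g))
(d(4) + K(7))*v(3) = (4*4 + 7*(-1 + 7)*(-3 + 7))*(3 - 1/3) = (16 + 7*6*4)*(3 - 1*⅓) = (16 + 168)*(3 - ⅓) = 184*(8/3) = 1472/3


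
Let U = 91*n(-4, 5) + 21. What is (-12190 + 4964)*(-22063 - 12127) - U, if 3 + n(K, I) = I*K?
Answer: 247059012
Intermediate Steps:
n(K, I) = -3 + I*K
U = -2072 (U = 91*(-3 + 5*(-4)) + 21 = 91*(-3 - 20) + 21 = 91*(-23) + 21 = -2093 + 21 = -2072)
(-12190 + 4964)*(-22063 - 12127) - U = (-12190 + 4964)*(-22063 - 12127) - 1*(-2072) = -7226*(-34190) + 2072 = 247056940 + 2072 = 247059012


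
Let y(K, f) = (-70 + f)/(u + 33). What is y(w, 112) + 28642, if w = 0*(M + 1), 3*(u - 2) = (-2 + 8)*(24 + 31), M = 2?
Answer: 4153132/145 ≈ 28642.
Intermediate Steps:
u = 112 (u = 2 + ((-2 + 8)*(24 + 31))/3 = 2 + (6*55)/3 = 2 + (1/3)*330 = 2 + 110 = 112)
w = 0 (w = 0*(2 + 1) = 0*3 = 0)
y(K, f) = -14/29 + f/145 (y(K, f) = (-70 + f)/(112 + 33) = (-70 + f)/145 = (-70 + f)*(1/145) = -14/29 + f/145)
y(w, 112) + 28642 = (-14/29 + (1/145)*112) + 28642 = (-14/29 + 112/145) + 28642 = 42/145 + 28642 = 4153132/145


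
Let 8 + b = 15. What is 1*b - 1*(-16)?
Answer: 23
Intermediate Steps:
b = 7 (b = -8 + 15 = 7)
1*b - 1*(-16) = 1*7 - 1*(-16) = 7 + 16 = 23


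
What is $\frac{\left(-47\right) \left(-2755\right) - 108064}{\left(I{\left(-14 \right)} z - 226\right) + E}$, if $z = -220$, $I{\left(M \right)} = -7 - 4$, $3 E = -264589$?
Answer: $- \frac{64263}{258007} \approx -0.24907$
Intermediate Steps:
$E = - \frac{264589}{3}$ ($E = \frac{1}{3} \left(-264589\right) = - \frac{264589}{3} \approx -88196.0$)
$I{\left(M \right)} = -11$
$\frac{\left(-47\right) \left(-2755\right) - 108064}{\left(I{\left(-14 \right)} z - 226\right) + E} = \frac{\left(-47\right) \left(-2755\right) - 108064}{\left(\left(-11\right) \left(-220\right) - 226\right) - \frac{264589}{3}} = \frac{129485 - 108064}{\left(2420 - 226\right) - \frac{264589}{3}} = \frac{21421}{2194 - \frac{264589}{3}} = \frac{21421}{- \frac{258007}{3}} = 21421 \left(- \frac{3}{258007}\right) = - \frac{64263}{258007}$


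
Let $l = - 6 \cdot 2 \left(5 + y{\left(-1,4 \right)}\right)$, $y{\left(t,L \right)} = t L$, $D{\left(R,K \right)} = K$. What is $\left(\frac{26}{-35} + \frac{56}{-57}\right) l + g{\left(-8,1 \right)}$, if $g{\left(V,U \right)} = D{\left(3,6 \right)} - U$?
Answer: $\frac{17093}{665} \approx 25.704$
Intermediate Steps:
$y{\left(t,L \right)} = L t$
$l = -12$ ($l = - 6 \cdot 2 \left(5 + 4 \left(-1\right)\right) = - 6 \cdot 2 \left(5 - 4\right) = - 6 \cdot 2 \cdot 1 = \left(-6\right) 2 = -12$)
$g{\left(V,U \right)} = 6 - U$
$\left(\frac{26}{-35} + \frac{56}{-57}\right) l + g{\left(-8,1 \right)} = \left(\frac{26}{-35} + \frac{56}{-57}\right) \left(-12\right) + \left(6 - 1\right) = \left(26 \left(- \frac{1}{35}\right) + 56 \left(- \frac{1}{57}\right)\right) \left(-12\right) + \left(6 - 1\right) = \left(- \frac{26}{35} - \frac{56}{57}\right) \left(-12\right) + 5 = \left(- \frac{3442}{1995}\right) \left(-12\right) + 5 = \frac{13768}{665} + 5 = \frac{17093}{665}$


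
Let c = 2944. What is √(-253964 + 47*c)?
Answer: 78*I*√19 ≈ 339.99*I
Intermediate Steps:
√(-253964 + 47*c) = √(-253964 + 47*2944) = √(-253964 + 138368) = √(-115596) = 78*I*√19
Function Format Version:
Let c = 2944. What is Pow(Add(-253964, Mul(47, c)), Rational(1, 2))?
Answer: Mul(78, I, Pow(19, Rational(1, 2))) ≈ Mul(339.99, I)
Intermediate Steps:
Pow(Add(-253964, Mul(47, c)), Rational(1, 2)) = Pow(Add(-253964, Mul(47, 2944)), Rational(1, 2)) = Pow(Add(-253964, 138368), Rational(1, 2)) = Pow(-115596, Rational(1, 2)) = Mul(78, I, Pow(19, Rational(1, 2)))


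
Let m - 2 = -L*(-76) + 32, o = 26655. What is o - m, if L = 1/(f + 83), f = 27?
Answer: 1464117/55 ≈ 26620.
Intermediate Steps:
L = 1/110 (L = 1/(27 + 83) = 1/110 ≈ 0.0090909)
m = 1908/55 (m = 2 + (-1*1/110*(-76) + 32) = 2 + (-1/110*(-76) + 32) = 2 + (38/55 + 32) = 2 + 1798/55 = 1908/55 ≈ 34.691)
o - m = 26655 - 1*1908/55 = 26655 - 1908/55 = 1464117/55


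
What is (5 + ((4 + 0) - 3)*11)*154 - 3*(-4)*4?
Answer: 2512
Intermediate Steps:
(5 + ((4 + 0) - 3)*11)*154 - 3*(-4)*4 = (5 + (4 - 3)*11)*154 + 12*4 = (5 + 1*11)*154 + 48 = (5 + 11)*154 + 48 = 16*154 + 48 = 2464 + 48 = 2512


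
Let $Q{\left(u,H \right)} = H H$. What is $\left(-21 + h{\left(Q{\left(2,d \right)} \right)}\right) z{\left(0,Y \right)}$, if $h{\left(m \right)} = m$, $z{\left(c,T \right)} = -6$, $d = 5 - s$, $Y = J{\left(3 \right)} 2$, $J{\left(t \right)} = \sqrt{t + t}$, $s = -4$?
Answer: $-360$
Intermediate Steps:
$J{\left(t \right)} = \sqrt{2} \sqrt{t}$ ($J{\left(t \right)} = \sqrt{2 t} = \sqrt{2} \sqrt{t}$)
$Y = 2 \sqrt{6}$ ($Y = \sqrt{2} \sqrt{3} \cdot 2 = \sqrt{6} \cdot 2 = 2 \sqrt{6} \approx 4.899$)
$d = 9$ ($d = 5 - -4 = 5 + 4 = 9$)
$Q{\left(u,H \right)} = H^{2}$
$\left(-21 + h{\left(Q{\left(2,d \right)} \right)}\right) z{\left(0,Y \right)} = \left(-21 + 9^{2}\right) \left(-6\right) = \left(-21 + 81\right) \left(-6\right) = 60 \left(-6\right) = -360$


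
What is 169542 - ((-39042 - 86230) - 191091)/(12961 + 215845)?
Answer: 38792543215/228806 ≈ 1.6954e+5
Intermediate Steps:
169542 - ((-39042 - 86230) - 191091)/(12961 + 215845) = 169542 - (-125272 - 191091)/228806 = 169542 - (-316363)/228806 = 169542 - 1*(-316363/228806) = 169542 + 316363/228806 = 38792543215/228806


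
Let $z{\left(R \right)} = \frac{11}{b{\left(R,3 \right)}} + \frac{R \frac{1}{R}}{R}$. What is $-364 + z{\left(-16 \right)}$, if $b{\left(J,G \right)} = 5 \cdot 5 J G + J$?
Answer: $- \frac{442711}{1216} \approx -364.07$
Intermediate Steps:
$b{\left(J,G \right)} = J + 25 G J$ ($b{\left(J,G \right)} = 25 J G + J = 25 G J + J = J + 25 G J$)
$z{\left(R \right)} = \frac{87}{76 R}$ ($z{\left(R \right)} = \frac{11}{R \left(1 + 25 \cdot 3\right)} + \frac{R \frac{1}{R}}{R} = \frac{11}{R \left(1 + 75\right)} + 1 \frac{1}{R} = \frac{11}{R 76} + \frac{1}{R} = \frac{11}{76 R} + \frac{1}{R} = \frac{87}{76 R}$)
$-364 + z{\left(-16 \right)} = -364 + \frac{87}{76 \left(-16\right)} = -364 + \frac{87}{76} \left(- \frac{1}{16}\right) = -364 - \frac{87}{1216} = - \frac{442711}{1216}$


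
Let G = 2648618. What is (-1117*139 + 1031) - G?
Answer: -2802850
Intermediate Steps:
(-1117*139 + 1031) - G = (-1117*139 + 1031) - 1*2648618 = (-155263 + 1031) - 2648618 = -154232 - 2648618 = -2802850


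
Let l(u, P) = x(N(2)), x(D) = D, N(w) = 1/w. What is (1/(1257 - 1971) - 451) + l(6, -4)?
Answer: -160829/357 ≈ -450.50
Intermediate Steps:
N(w) = 1/w
l(u, P) = 1/2
(1/(1257 - 1971) - 451) + l(6, -4) = (1/(1257 - 1971) - 451) + 1/2 = (1/(-714) - 451) + 1/2 = (-1/714 - 451) + 1/2 = -322015/714 + 1/2 = -160829/357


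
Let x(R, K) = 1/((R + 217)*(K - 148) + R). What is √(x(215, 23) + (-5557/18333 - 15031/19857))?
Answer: I*√5017376094232371585220785/2175533813565 ≈ 1.0296*I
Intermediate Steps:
x(R, K) = 1/(R + (-148 + K)*(217 + R)) (x(R, K) = 1/((217 + R)*(-148 + K) + R) = 1/((-148 + K)*(217 + R) + R) = 1/(R + (-148 + K)*(217 + R)))
√(x(215, 23) + (-5557/18333 - 15031/19857)) = √(1/(-32116 - 147*215 + 217*23 + 23*215) + (-5557/18333 - 15031/19857)) = √(1/(-32116 - 31605 + 4991 + 4945) + (-5557*1/18333 - 15031*1/19857)) = √(1/(-53785) + (-5557/18333 - 15031/19857)) = √(-1/53785 - 128636224/121346127) = √(-6918820653967/6526601440695) = I*√5017376094232371585220785/2175533813565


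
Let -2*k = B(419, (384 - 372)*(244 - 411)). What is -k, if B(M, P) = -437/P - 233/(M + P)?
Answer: 1159577/6352680 ≈ 0.18253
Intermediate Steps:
k = -1159577/6352680 (k = -(-670*(384 - 372)*(244 - 411) - 437*419)/(2*((384 - 372)*(244 - 411))*(419 + (384 - 372)*(244 - 411))) = -(-8040*(-167) - 183103)/(2*(12*(-167))*(419 + 12*(-167))) = -(-670*(-2004) - 183103)/(2*(-2004)*(419 - 2004)) = -(-1)*(1342680 - 183103)/(4008*(-1585)) = -(-1)*(-1)*1159577/(4008*1585) = -½*1159577/3176340 = -1159577/6352680 ≈ -0.18253)
-k = -1*(-1159577/6352680) = 1159577/6352680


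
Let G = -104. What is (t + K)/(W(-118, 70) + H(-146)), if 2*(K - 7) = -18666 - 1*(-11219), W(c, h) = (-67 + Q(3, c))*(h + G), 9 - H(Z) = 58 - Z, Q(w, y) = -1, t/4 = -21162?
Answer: -176729/4234 ≈ -41.740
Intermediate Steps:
t = -84648 (t = 4*(-21162) = -84648)
H(Z) = -49 + Z (H(Z) = 9 - (58 - Z) = 9 + (-58 + Z) = -49 + Z)
W(c, h) = 7072 - 68*h (W(c, h) = (-67 - 1)*(h - 104) = -68*(-104 + h) = 7072 - 68*h)
K = -7433/2 (K = 7 + (-18666 - 1*(-11219))/2 = 7 + (-18666 + 11219)/2 = 7 + (1/2)*(-7447) = 7 - 7447/2 = -7433/2 ≈ -3716.5)
(t + K)/(W(-118, 70) + H(-146)) = (-84648 - 7433/2)/((7072 - 68*70) + (-49 - 146)) = -176729/(2*((7072 - 4760) - 195)) = -176729/(2*(2312 - 195)) = -176729/2/2117 = -176729/2*1/2117 = -176729/4234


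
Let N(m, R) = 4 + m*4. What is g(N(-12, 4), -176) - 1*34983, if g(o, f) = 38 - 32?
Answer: -34977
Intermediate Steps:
N(m, R) = 4 + 4*m
g(o, f) = 6
g(N(-12, 4), -176) - 1*34983 = 6 - 1*34983 = 6 - 34983 = -34977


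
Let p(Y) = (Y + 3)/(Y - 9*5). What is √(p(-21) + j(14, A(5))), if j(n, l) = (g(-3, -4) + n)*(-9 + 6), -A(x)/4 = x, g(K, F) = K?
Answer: 6*I*√110/11 ≈ 5.7208*I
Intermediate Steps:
p(Y) = (3 + Y)/(-45 + Y) (p(Y) = (3 + Y)/(Y - 45) = (3 + Y)/(-45 + Y))
A(x) = -4*x
j(n, l) = 9 - 3*n (j(n, l) = (-3 + n)*(-9 + 6) = (-3 + n)*(-3) = 9 - 3*n)
√(p(-21) + j(14, A(5))) = √((3 - 21)/(-45 - 21) + (9 - 3*14)) = √(-18/(-66) + (9 - 42)) = √(-1/66*(-18) - 33) = √(3/11 - 33) = √(-360/11) = 6*I*√110/11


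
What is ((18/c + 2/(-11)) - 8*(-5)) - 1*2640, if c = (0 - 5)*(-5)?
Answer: -714852/275 ≈ -2599.5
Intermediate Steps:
c = 25 (c = -5*(-5) = 25)
((18/c + 2/(-11)) - 8*(-5)) - 1*2640 = ((18/25 + 2/(-11)) - 8*(-5)) - 1*2640 = ((18*(1/25) + 2*(-1/11)) + 40) - 2640 = ((18/25 - 2/11) + 40) - 2640 = (148/275 + 40) - 2640 = 11148/275 - 2640 = -714852/275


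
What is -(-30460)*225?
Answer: 6853500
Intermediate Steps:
-(-30460)*225 = -1*(-6853500) = 6853500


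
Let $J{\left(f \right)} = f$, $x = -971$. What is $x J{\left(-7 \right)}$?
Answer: $6797$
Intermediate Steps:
$x J{\left(-7 \right)} = \left(-971\right) \left(-7\right) = 6797$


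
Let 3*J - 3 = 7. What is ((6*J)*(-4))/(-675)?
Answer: 16/135 ≈ 0.11852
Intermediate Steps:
J = 10/3 (J = 1 + (1/3)*7 = 1 + 7/3 = 10/3 ≈ 3.3333)
((6*J)*(-4))/(-675) = ((6*(10/3))*(-4))/(-675) = (20*(-4))*(-1/675) = -80*(-1/675) = 16/135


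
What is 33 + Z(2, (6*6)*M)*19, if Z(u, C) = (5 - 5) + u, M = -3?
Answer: 71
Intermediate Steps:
Z(u, C) = u (Z(u, C) = 0 + u = u)
33 + Z(2, (6*6)*M)*19 = 33 + 2*19 = 33 + 38 = 71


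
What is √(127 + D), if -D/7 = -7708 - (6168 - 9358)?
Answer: √31753 ≈ 178.19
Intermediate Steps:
D = 31626 (D = -7*(-7708 - (6168 - 9358)) = -7*(-7708 - 1*(-3190)) = -7*(-7708 + 3190) = -7*(-4518) = 31626)
√(127 + D) = √(127 + 31626) = √31753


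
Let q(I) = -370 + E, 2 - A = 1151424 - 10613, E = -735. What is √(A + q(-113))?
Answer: I*√1141914 ≈ 1068.6*I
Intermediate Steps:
A = -1140809 (A = 2 - (1151424 - 10613) = 2 - 1*1140811 = 2 - 1140811 = -1140809)
q(I) = -1105 (q(I) = -370 - 735 = -1105)
√(A + q(-113)) = √(-1140809 - 1105) = √(-1141914) = I*√1141914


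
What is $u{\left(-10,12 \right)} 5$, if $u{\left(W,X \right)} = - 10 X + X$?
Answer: $-540$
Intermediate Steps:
$u{\left(W,X \right)} = - 9 X$
$u{\left(-10,12 \right)} 5 = \left(-9\right) 12 \cdot 5 = \left(-108\right) 5 = -540$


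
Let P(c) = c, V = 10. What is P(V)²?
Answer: 100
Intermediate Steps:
P(V)² = 10² = 100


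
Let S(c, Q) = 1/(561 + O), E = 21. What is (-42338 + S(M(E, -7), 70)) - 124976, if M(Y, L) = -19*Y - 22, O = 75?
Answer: -106411703/636 ≈ -1.6731e+5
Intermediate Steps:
M(Y, L) = -22 - 19*Y
S(c, Q) = 1/636 (S(c, Q) = 1/(561 + 75) = 1/636)
(-42338 + S(M(E, -7), 70)) - 124976 = (-42338 + 1/636) - 124976 = -26926967/636 - 124976 = -106411703/636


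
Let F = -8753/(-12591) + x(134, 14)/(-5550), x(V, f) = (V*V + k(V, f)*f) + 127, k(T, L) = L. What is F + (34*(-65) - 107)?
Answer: -54031215863/23293350 ≈ -2319.6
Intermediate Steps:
x(V, f) = 127 + V**2 + f**2 (x(V, f) = (V*V + f*f) + 127 = (V**2 + f**2) + 127 = 127 + V**2 + f**2)
F = -60523913/23293350 (F = -8753/(-12591) + (127 + 134**2 + 14**2)/(-5550) = -8753*(-1/12591) + (127 + 17956 + 196)*(-1/5550) = 8753/12591 + 18279*(-1/5550) = 8753/12591 - 6093/1850 = -60523913/23293350 ≈ -2.5983)
F + (34*(-65) - 107) = -60523913/23293350 + (34*(-65) - 107) = -60523913/23293350 + (-2210 - 107) = -60523913/23293350 - 2317 = -54031215863/23293350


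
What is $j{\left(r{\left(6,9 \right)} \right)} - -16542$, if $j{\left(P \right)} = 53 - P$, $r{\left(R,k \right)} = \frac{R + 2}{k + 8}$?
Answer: $\frac{282107}{17} \approx 16595.0$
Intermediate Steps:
$r{\left(R,k \right)} = \frac{2 + R}{8 + k}$
$j{\left(r{\left(6,9 \right)} \right)} - -16542 = \left(53 - \frac{2 + 6}{8 + 9}\right) - -16542 = \left(53 - \frac{1}{17} \cdot 8\right) + 16542 = \left(53 - \frac{8}{17}\right) + 16542 = \frac{893}{17} + 16542 = \frac{282107}{17}$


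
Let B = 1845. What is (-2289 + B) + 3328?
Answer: 2884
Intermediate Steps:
(-2289 + B) + 3328 = (-2289 + 1845) + 3328 = -444 + 3328 = 2884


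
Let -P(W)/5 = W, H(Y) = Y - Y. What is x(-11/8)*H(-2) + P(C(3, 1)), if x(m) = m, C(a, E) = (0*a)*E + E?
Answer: -5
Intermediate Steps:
C(a, E) = E (C(a, E) = 0*E + E = 0 + E = E)
H(Y) = 0
P(W) = -5*W
x(-11/8)*H(-2) + P(C(3, 1)) = -11/8*0 - 5*1 = -11*⅛*0 - 5 = -11/8*0 - 5 = 0 - 5 = -5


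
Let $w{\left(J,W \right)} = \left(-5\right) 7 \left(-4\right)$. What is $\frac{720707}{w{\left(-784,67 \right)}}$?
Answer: $\frac{720707}{140} \approx 5147.9$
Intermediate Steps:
$w{\left(J,W \right)} = 140$ ($w{\left(J,W \right)} = \left(-35\right) \left(-4\right) = 140$)
$\frac{720707}{w{\left(-784,67 \right)}} = \frac{720707}{140}$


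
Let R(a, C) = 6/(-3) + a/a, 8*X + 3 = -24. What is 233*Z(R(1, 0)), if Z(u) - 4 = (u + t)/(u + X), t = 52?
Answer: -62444/35 ≈ -1784.1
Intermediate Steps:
X = -27/8 (X = -3/8 + (⅛)*(-24) = -3/8 - 3 = -27/8 ≈ -3.3750)
R(a, C) = -1 (R(a, C) = 6*(-⅓) + 1 = -2 + 1 = -1)
Z(u) = 4 + (52 + u)/(-27/8 + u) (Z(u) = 4 + (u + 52)/(u - 27/8) = 4 + (52 + u)/(-27/8 + u))
233*Z(R(1, 0)) = 233*(4*(77 + 10*(-1))/(-27 + 8*(-1))) = 233*(4*(77 - 10)/(-27 - 8)) = 233*(4*67/(-35)) = 233*(4*(-1/35)*67) = 233*(-268/35) = -62444/35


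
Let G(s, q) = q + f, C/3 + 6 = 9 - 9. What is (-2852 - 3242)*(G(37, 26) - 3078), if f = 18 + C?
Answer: 18598888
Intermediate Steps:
C = -18 (C = -18 + 3*(9 - 9) = -18 + 3*0 = -18 + 0 = -18)
f = 0 (f = 18 - 18 = 0)
G(s, q) = q (G(s, q) = q + 0 = q)
(-2852 - 3242)*(G(37, 26) - 3078) = (-2852 - 3242)*(26 - 3078) = -6094*(-3052) = 18598888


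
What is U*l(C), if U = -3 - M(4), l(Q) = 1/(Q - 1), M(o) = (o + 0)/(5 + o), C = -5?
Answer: 31/54 ≈ 0.57407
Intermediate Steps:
M(o) = o/(5 + o)
l(Q) = 1/(-1 + Q)
U = -31/9 (U = -3 - 4/(5 + 4) = -3 - 4/9 = -31/9 ≈ -3.4444)
U*l(C) = -31/(9*(-1 - 5)) = -31/9/(-6) = -31/9*(-1/6) = 31/54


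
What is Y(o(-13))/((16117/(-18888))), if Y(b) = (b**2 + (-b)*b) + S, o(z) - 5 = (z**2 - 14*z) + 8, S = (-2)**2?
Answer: -75552/16117 ≈ -4.6877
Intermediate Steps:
S = 4
o(z) = 13 + z**2 - 14*z (o(z) = 5 + ((z**2 - 14*z) + 8) = 5 + (8 + z**2 - 14*z) = 13 + z**2 - 14*z)
Y(b) = 4 (Y(b) = (b**2 + (-b)*b) + 4 = (b**2 - b**2) + 4 = 0 + 4 = 4)
Y(o(-13))/((16117/(-18888))) = 4/((16117/(-18888))) = 4/((16117*(-1/18888))) = 4/(-16117/18888) = 4*(-18888/16117) = -75552/16117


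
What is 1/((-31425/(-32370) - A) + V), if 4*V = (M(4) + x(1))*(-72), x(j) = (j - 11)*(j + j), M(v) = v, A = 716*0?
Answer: 2158/623599 ≈ 0.0034606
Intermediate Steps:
A = 0
x(j) = 2*j*(-11 + j) (x(j) = (-11 + j)*(2*j) = 2*j*(-11 + j))
V = 288 (V = ((4 + 2*1*(-11 + 1))*(-72))/4 = ((4 + 2*1*(-10))*(-72))/4 = ((4 - 20)*(-72))/4 = (-16*(-72))/4 = (¼)*1152 = 288)
1/((-31425/(-32370) - A) + V) = 1/((-31425/(-32370) - 1*0) + 288) = 1/((-31425*(-1/32370) + 0) + 288) = 1/((2095/2158 + 0) + 288) = 1/(2095/2158 + 288) = 1/(623599/2158) = 2158/623599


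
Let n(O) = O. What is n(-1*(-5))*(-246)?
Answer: -1230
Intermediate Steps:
n(-1*(-5))*(-246) = -1*(-5)*(-246) = 5*(-246) = -1230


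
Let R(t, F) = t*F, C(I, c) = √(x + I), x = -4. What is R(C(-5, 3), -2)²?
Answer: -36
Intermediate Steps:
C(I, c) = √(-4 + I)
R(t, F) = F*t
R(C(-5, 3), -2)² = (-2*√(-4 - 5))² = (-6*I)² = -36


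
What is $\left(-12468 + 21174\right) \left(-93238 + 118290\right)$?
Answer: $218102712$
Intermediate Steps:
$\left(-12468 + 21174\right) \left(-93238 + 118290\right) = 8706 \cdot 25052 = 218102712$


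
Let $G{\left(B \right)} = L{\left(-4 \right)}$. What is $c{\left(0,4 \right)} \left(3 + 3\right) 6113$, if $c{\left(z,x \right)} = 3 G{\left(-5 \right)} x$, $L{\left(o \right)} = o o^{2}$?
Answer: $-28168704$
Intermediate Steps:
$L{\left(o \right)} = o^{3}$
$G{\left(B \right)} = -64$ ($G{\left(B \right)} = \left(-4\right)^{3} = -64$)
$c{\left(z,x \right)} = - 192 x$ ($c{\left(z,x \right)} = 3 \left(-64\right) x = - 192 x$)
$c{\left(0,4 \right)} \left(3 + 3\right) 6113 = \left(-192\right) 4 \left(3 + 3\right) 6113 = \left(-768\right) 6 \cdot 6113 = \left(-4608\right) 6113 = -28168704$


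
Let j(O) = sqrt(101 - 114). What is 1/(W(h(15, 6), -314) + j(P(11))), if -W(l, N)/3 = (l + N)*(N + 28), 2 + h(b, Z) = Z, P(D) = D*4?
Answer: -20460/5441950801 - I*sqrt(13)/70745360413 ≈ -3.7597e-6 - 5.0965e-11*I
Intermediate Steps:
P(D) = 4*D
h(b, Z) = -2 + Z
W(l, N) = -3*(28 + N)*(N + l) (W(l, N) = -3*(l + N)*(N + 28) = -3*(N + l)*(28 + N) = -3*(28 + N)*(N + l))
j(O) = I*sqrt(13) (j(O) = sqrt(-13) = I*sqrt(13))
1/(W(h(15, 6), -314) + j(P(11))) = 1/((-84*(-314) - 84*(-2 + 6) - 3*(-314)**2 - 3*(-314)*(-2 + 6)) + I*sqrt(13)) = 1/((26376 - 84*4 - 3*98596 - 3*(-314)*4) + I*sqrt(13)) = 1/((26376 - 336 - 295788 + 3768) + I*sqrt(13)) = 1/(-265980 + I*sqrt(13))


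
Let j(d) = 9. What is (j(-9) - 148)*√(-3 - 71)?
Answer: -139*I*√74 ≈ -1195.7*I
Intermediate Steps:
(j(-9) - 148)*√(-3 - 71) = (9 - 148)*√(-3 - 71) = -139*I*√74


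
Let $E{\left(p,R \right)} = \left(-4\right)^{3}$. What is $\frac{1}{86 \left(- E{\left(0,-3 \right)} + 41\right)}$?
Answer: $\frac{1}{9030} \approx 0.00011074$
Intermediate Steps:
$E{\left(p,R \right)} = -64$
$\frac{1}{86 \left(- E{\left(0,-3 \right)} + 41\right)} = \frac{1}{86 \left(\left(-1\right) \left(-64\right) + 41\right)} = \frac{1}{86 \left(64 + 41\right)} = \frac{1}{86 \cdot 105} = \frac{1}{9030}$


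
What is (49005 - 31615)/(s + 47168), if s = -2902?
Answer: 8695/22133 ≈ 0.39285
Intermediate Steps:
(49005 - 31615)/(s + 47168) = (49005 - 31615)/(-2902 + 47168) = 17390/44266 = 17390*(1/44266) = 8695/22133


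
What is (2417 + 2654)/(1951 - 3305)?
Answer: -5071/1354 ≈ -3.7452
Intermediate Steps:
(2417 + 2654)/(1951 - 3305) = 5071/(-1354) = 5071*(-1/1354) = -5071/1354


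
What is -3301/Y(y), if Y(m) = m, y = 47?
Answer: -3301/47 ≈ -70.234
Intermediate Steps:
-3301/Y(y) = -3301/47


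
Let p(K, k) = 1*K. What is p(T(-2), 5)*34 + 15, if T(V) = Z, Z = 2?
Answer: 83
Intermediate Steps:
T(V) = 2
p(K, k) = K
p(T(-2), 5)*34 + 15 = 2*34 + 15 = 68 + 15 = 83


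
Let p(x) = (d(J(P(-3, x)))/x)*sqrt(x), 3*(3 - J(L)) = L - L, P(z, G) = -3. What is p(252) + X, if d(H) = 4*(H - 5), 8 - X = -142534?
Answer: 142542 - 4*sqrt(7)/21 ≈ 1.4254e+5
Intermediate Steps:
X = 142542 (X = 8 - 1*(-142534) = 8 + 142534 = 142542)
J(L) = 3 (J(L) = 3 - (L - L)/3 = 3 - 1/3*0 = 3 + 0 = 3)
d(H) = -20 + 4*H (d(H) = 4*(-5 + H) = -20 + 4*H)
p(x) = -8/sqrt(x) (p(x) = ((-20 + 4*3)/x)*sqrt(x) = ((-20 + 12)/x)*sqrt(x) = (-8/x)*sqrt(x) = -8/sqrt(x))
p(252) + X = -4*sqrt(7)/21 + 142542 = 142542 - 4*sqrt(7)/21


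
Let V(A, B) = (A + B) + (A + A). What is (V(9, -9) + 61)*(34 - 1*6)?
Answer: 2212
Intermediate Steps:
V(A, B) = B + 3*A (V(A, B) = (A + B) + 2*A = B + 3*A)
(V(9, -9) + 61)*(34 - 1*6) = ((-9 + 3*9) + 61)*(34 - 1*6) = ((-9 + 27) + 61)*(34 - 6) = (18 + 61)*28 = 79*28 = 2212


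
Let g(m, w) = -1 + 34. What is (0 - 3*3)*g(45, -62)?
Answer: -297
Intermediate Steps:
g(m, w) = 33
(0 - 3*3)*g(45, -62) = (0 - 3*3)*33 = (0 - 9)*33 = -9*33 = -297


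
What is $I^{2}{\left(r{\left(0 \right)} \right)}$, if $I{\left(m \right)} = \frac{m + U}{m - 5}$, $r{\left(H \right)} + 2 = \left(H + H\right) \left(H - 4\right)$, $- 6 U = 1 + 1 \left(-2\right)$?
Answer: $\frac{121}{1764} \approx 0.068594$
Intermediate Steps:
$U = \frac{1}{6}$ ($U = - \frac{1 + 1 \left(-2\right)}{6} = - \frac{1 - 2}{6} = \left(- \frac{1}{6}\right) \left(-1\right) = \frac{1}{6} \approx 0.16667$)
$r{\left(H \right)} = -2 + 2 H \left(-4 + H\right)$ ($r{\left(H \right)} = -2 + \left(H + H\right) \left(H - 4\right) = -2 + 2 H \left(-4 + H\right)$)
$I{\left(m \right)} = \frac{\frac{1}{6} + m}{-5 + m}$ ($I{\left(m \right)} = \frac{m + \frac{1}{6}}{m - 5} = \frac{\frac{1}{6} + m}{-5 + m}$)
$I^{2}{\left(r{\left(0 \right)} \right)} = \left(\frac{\frac{1}{6} - \left(2 - 2 \cdot 0^{2}\right)}{-5 - \left(2 - 2 \cdot 0^{2}\right)}\right)^{2} = \left(\frac{\frac{1}{6} + \left(-2 + 0 + 2 \cdot 0\right)}{-5 + \left(-2 + 0 + 2 \cdot 0\right)}\right)^{2} = \left(\frac{\frac{1}{6} + \left(-2 + 0 + 0\right)}{-5 + \left(-2 + 0 + 0\right)}\right)^{2} = \left(\frac{\frac{1}{6} - 2}{-5 - 2}\right)^{2} = \left(\frac{1}{-7} \left(- \frac{11}{6}\right)\right)^{2} = \left(\left(- \frac{1}{7}\right) \left(- \frac{11}{6}\right)\right)^{2} = \left(\frac{11}{42}\right)^{2} = \frac{121}{1764}$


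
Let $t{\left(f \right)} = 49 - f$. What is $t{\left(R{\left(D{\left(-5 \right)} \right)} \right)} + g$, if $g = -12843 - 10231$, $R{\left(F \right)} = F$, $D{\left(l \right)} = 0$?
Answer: $-23025$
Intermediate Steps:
$g = -23074$
$t{\left(R{\left(D{\left(-5 \right)} \right)} \right)} + g = \left(49 - 0\right) - 23074 = \left(49 + 0\right) - 23074 = 49 - 23074 = -23025$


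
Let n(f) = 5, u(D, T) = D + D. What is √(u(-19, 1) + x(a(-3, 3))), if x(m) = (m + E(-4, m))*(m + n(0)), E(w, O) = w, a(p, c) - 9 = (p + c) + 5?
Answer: 2*√38 ≈ 12.329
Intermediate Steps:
a(p, c) = 14 + c + p (a(p, c) = 9 + ((p + c) + 5) = 9 + ((c + p) + 5) = 9 + (5 + c + p) = 14 + c + p)
u(D, T) = 2*D
x(m) = (-4 + m)*(5 + m) (x(m) = (m - 4)*(m + 5) = (-4 + m)*(5 + m))
√(u(-19, 1) + x(a(-3, 3))) = √(2*(-19) + (-20 + (14 + 3 - 3) + (14 + 3 - 3)²)) = √(-38 + (-20 + 14 + 14²)) = √(-38 + (-20 + 14 + 196)) = √(-38 + 190) = √152 = 2*√38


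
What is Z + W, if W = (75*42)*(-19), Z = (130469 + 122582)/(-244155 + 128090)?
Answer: -6946743301/116065 ≈ -59852.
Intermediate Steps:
Z = -253051/116065 (Z = 253051/(-116065) = 253051*(-1/116065) = -253051/116065 ≈ -2.1803)
W = -59850 (W = 3150*(-19) = -59850)
Z + W = -253051/116065 - 59850 = -6946743301/116065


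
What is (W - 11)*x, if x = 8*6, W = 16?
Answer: 240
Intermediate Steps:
x = 48
(W - 11)*x = (16 - 11)*48 = 5*48 = 240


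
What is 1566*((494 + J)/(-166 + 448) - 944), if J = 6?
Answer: -69349788/47 ≈ -1.4755e+6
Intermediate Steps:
1566*((494 + J)/(-166 + 448) - 944) = 1566*((494 + 6)/(-166 + 448) - 944) = 1566*(500/282 - 944) = 1566*(500*(1/282) - 944) = 1566*(250/141 - 944) = 1566*(-132854/141) = -69349788/47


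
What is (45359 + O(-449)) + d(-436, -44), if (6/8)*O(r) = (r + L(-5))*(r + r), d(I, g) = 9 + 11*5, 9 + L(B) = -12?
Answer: 1824509/3 ≈ 6.0817e+5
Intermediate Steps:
L(B) = -21 (L(B) = -9 - 12 = -21)
d(I, g) = 64 (d(I, g) = 9 + 55 = 64)
O(r) = 8*r*(-21 + r)/3 (O(r) = 4*((r - 21)*(r + r))/3 = 4*((-21 + r)*(2*r))/3 = 4*(2*r*(-21 + r))/3 = 8*r*(-21 + r)/3)
(45359 + O(-449)) + d(-436, -44) = (45359 + (8/3)*(-449)*(-21 - 449)) + 64 = (45359 + (8/3)*(-449)*(-470)) + 64 = (45359 + 1688240/3) + 64 = 1824317/3 + 64 = 1824509/3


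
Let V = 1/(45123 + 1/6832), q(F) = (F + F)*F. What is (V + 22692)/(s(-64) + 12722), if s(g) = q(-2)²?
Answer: 3497748707018/1970836194441 ≈ 1.7748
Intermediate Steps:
q(F) = 2*F² (q(F) = (2*F)*F = 2*F²)
V = 6832/308280337 (V = 1/(45123 + 1/6832) = 1/(308280337/6832) = 6832/308280337 ≈ 2.2162e-5)
s(g) = 64 (s(g) = (2*(-2)²)² = (2*4)² = 8² = 64)
(V + 22692)/(s(-64) + 12722) = (6832/308280337 + 22692)/(64 + 12722) = (6995497414036/308280337)/12786 = (6995497414036/308280337)*(1/12786) = 3497748707018/1970836194441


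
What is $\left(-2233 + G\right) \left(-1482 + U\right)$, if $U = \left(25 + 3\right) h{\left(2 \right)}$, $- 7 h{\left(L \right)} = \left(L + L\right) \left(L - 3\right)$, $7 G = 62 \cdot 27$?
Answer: $\frac{20460962}{7} \approx 2.923 \cdot 10^{6}$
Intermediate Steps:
$G = \frac{1674}{7}$ ($G = \frac{62 \cdot 27}{7} = \frac{1}{7} \cdot 1674 = \frac{1674}{7} \approx 239.14$)
$h{\left(L \right)} = - \frac{2 L \left(-3 + L\right)}{7}$ ($h{\left(L \right)} = - \frac{\left(L + L\right) \left(L - 3\right)}{7} = - \frac{2 L \left(-3 + L\right)}{7}$)
$U = 16$ ($U = \left(25 + 3\right) \frac{2}{7} \cdot 2 \left(3 - 2\right) = 28 \cdot \frac{2}{7} \cdot 2 \left(3 - 2\right) = 28 \cdot \frac{2}{7} \cdot 2 \cdot 1 = 28 \cdot \frac{4}{7} = 16$)
$\left(-2233 + G\right) \left(-1482 + U\right) = \left(-2233 + \frac{1674}{7}\right) \left(-1482 + 16\right) = \left(- \frac{13957}{7}\right) \left(-1466\right) = \frac{20460962}{7}$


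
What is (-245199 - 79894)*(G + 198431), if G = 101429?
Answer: -97482386980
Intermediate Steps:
(-245199 - 79894)*(G + 198431) = (-245199 - 79894)*(101429 + 198431) = -325093*299860 = -97482386980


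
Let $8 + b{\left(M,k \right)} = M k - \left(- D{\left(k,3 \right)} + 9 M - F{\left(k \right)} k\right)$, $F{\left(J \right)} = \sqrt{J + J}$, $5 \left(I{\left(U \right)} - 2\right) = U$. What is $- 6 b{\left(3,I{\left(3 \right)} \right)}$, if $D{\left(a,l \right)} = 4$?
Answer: $\frac{696}{5} - \frac{78 \sqrt{130}}{25} \approx 103.63$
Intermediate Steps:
$I{\left(U \right)} = 2 + \frac{U}{5}$
$F{\left(J \right)} = \sqrt{2} \sqrt{J}$ ($F{\left(J \right)} = \sqrt{2 J} = \sqrt{2} \sqrt{J}$)
$b{\left(M,k \right)} = -4 - 9 M + M k + \sqrt{2} k^{\frac{3}{2}}$ ($b{\left(M,k \right)} = -8 - \left(-4 + 9 M - M k - \sqrt{2} \sqrt{k} k\right) = -8 - \left(-4 + 9 M - M k - \sqrt{2} k^{\frac{3}{2}}\right) = -8 + \left(M k + \left(4 - 9 M + \sqrt{2} k^{\frac{3}{2}}\right)\right) = -8 + \left(4 - 9 M + M k + \sqrt{2} k^{\frac{3}{2}}\right) = -4 - 9 M + M k + \sqrt{2} k^{\frac{3}{2}}$)
$- 6 b{\left(3,I{\left(3 \right)} \right)} = - 6 \left(-4 - 27 + 3 \left(2 + \frac{1}{5} \cdot 3\right) + \sqrt{2} \left(2 + \frac{1}{5} \cdot 3\right)^{\frac{3}{2}}\right) = - 6 \left(-4 - 27 + 3 \left(2 + \frac{3}{5}\right) + \sqrt{2} \left(2 + \frac{3}{5}\right)^{\frac{3}{2}}\right) = - 6 \left(-4 - 27 + 3 \cdot \frac{13}{5} + \sqrt{2} \left(\frac{13}{5}\right)^{\frac{3}{2}}\right) = - 6 \left(-4 - 27 + \frac{39}{5} + \sqrt{2} \frac{13 \sqrt{65}}{25}\right) = - 6 \left(-4 - 27 + \frac{39}{5} + \frac{13 \sqrt{130}}{25}\right) = - 6 \left(- \frac{116}{5} + \frac{13 \sqrt{130}}{25}\right) = \frac{696}{5} - \frac{78 \sqrt{130}}{25}$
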